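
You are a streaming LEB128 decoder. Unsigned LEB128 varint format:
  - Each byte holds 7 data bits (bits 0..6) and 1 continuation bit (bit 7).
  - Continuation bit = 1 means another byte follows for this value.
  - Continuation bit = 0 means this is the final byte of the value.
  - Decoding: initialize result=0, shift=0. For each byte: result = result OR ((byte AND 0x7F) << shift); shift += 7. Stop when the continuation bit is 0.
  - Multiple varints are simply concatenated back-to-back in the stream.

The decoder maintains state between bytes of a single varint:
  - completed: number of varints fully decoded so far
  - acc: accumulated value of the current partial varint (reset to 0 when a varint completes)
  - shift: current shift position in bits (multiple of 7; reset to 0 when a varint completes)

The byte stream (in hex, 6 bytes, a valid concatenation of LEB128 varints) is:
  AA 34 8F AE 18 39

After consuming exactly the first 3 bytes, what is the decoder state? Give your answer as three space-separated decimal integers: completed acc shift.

Answer: 1 15 7

Derivation:
byte[0]=0xAA cont=1 payload=0x2A: acc |= 42<<0 -> completed=0 acc=42 shift=7
byte[1]=0x34 cont=0 payload=0x34: varint #1 complete (value=6698); reset -> completed=1 acc=0 shift=0
byte[2]=0x8F cont=1 payload=0x0F: acc |= 15<<0 -> completed=1 acc=15 shift=7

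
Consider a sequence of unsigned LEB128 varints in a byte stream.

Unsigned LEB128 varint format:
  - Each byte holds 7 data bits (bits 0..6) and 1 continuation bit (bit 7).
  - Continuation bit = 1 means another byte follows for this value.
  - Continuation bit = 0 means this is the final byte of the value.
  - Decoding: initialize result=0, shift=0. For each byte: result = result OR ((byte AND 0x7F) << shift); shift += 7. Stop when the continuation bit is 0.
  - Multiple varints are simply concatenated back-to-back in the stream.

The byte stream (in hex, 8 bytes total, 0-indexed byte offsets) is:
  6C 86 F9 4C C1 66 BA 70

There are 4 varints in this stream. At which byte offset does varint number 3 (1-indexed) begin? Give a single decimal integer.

  byte[0]=0x6C cont=0 payload=0x6C=108: acc |= 108<<0 -> acc=108 shift=7 [end]
Varint 1: bytes[0:1] = 6C -> value 108 (1 byte(s))
  byte[1]=0x86 cont=1 payload=0x06=6: acc |= 6<<0 -> acc=6 shift=7
  byte[2]=0xF9 cont=1 payload=0x79=121: acc |= 121<<7 -> acc=15494 shift=14
  byte[3]=0x4C cont=0 payload=0x4C=76: acc |= 76<<14 -> acc=1260678 shift=21 [end]
Varint 2: bytes[1:4] = 86 F9 4C -> value 1260678 (3 byte(s))
  byte[4]=0xC1 cont=1 payload=0x41=65: acc |= 65<<0 -> acc=65 shift=7
  byte[5]=0x66 cont=0 payload=0x66=102: acc |= 102<<7 -> acc=13121 shift=14 [end]
Varint 3: bytes[4:6] = C1 66 -> value 13121 (2 byte(s))
  byte[6]=0xBA cont=1 payload=0x3A=58: acc |= 58<<0 -> acc=58 shift=7
  byte[7]=0x70 cont=0 payload=0x70=112: acc |= 112<<7 -> acc=14394 shift=14 [end]
Varint 4: bytes[6:8] = BA 70 -> value 14394 (2 byte(s))

Answer: 4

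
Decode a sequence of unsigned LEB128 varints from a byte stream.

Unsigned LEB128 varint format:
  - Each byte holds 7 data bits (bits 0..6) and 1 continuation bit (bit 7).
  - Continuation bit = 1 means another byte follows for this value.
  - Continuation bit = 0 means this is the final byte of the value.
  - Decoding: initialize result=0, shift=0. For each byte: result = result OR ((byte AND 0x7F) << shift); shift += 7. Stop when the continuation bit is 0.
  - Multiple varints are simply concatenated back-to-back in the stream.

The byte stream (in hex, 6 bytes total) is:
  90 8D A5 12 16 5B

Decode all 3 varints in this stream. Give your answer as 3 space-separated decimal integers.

Answer: 38356624 22 91

Derivation:
  byte[0]=0x90 cont=1 payload=0x10=16: acc |= 16<<0 -> acc=16 shift=7
  byte[1]=0x8D cont=1 payload=0x0D=13: acc |= 13<<7 -> acc=1680 shift=14
  byte[2]=0xA5 cont=1 payload=0x25=37: acc |= 37<<14 -> acc=607888 shift=21
  byte[3]=0x12 cont=0 payload=0x12=18: acc |= 18<<21 -> acc=38356624 shift=28 [end]
Varint 1: bytes[0:4] = 90 8D A5 12 -> value 38356624 (4 byte(s))
  byte[4]=0x16 cont=0 payload=0x16=22: acc |= 22<<0 -> acc=22 shift=7 [end]
Varint 2: bytes[4:5] = 16 -> value 22 (1 byte(s))
  byte[5]=0x5B cont=0 payload=0x5B=91: acc |= 91<<0 -> acc=91 shift=7 [end]
Varint 3: bytes[5:6] = 5B -> value 91 (1 byte(s))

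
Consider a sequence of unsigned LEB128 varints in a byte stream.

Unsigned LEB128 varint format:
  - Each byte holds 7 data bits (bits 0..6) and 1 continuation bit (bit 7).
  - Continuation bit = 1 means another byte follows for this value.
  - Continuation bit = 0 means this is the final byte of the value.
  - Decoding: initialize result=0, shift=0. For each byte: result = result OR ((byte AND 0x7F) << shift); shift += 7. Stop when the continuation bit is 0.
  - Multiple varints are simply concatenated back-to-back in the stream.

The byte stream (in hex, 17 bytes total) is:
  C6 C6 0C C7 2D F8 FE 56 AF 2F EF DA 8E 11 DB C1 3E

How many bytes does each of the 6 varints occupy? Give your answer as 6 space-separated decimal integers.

  byte[0]=0xC6 cont=1 payload=0x46=70: acc |= 70<<0 -> acc=70 shift=7
  byte[1]=0xC6 cont=1 payload=0x46=70: acc |= 70<<7 -> acc=9030 shift=14
  byte[2]=0x0C cont=0 payload=0x0C=12: acc |= 12<<14 -> acc=205638 shift=21 [end]
Varint 1: bytes[0:3] = C6 C6 0C -> value 205638 (3 byte(s))
  byte[3]=0xC7 cont=1 payload=0x47=71: acc |= 71<<0 -> acc=71 shift=7
  byte[4]=0x2D cont=0 payload=0x2D=45: acc |= 45<<7 -> acc=5831 shift=14 [end]
Varint 2: bytes[3:5] = C7 2D -> value 5831 (2 byte(s))
  byte[5]=0xF8 cont=1 payload=0x78=120: acc |= 120<<0 -> acc=120 shift=7
  byte[6]=0xFE cont=1 payload=0x7E=126: acc |= 126<<7 -> acc=16248 shift=14
  byte[7]=0x56 cont=0 payload=0x56=86: acc |= 86<<14 -> acc=1425272 shift=21 [end]
Varint 3: bytes[5:8] = F8 FE 56 -> value 1425272 (3 byte(s))
  byte[8]=0xAF cont=1 payload=0x2F=47: acc |= 47<<0 -> acc=47 shift=7
  byte[9]=0x2F cont=0 payload=0x2F=47: acc |= 47<<7 -> acc=6063 shift=14 [end]
Varint 4: bytes[8:10] = AF 2F -> value 6063 (2 byte(s))
  byte[10]=0xEF cont=1 payload=0x6F=111: acc |= 111<<0 -> acc=111 shift=7
  byte[11]=0xDA cont=1 payload=0x5A=90: acc |= 90<<7 -> acc=11631 shift=14
  byte[12]=0x8E cont=1 payload=0x0E=14: acc |= 14<<14 -> acc=241007 shift=21
  byte[13]=0x11 cont=0 payload=0x11=17: acc |= 17<<21 -> acc=35892591 shift=28 [end]
Varint 5: bytes[10:14] = EF DA 8E 11 -> value 35892591 (4 byte(s))
  byte[14]=0xDB cont=1 payload=0x5B=91: acc |= 91<<0 -> acc=91 shift=7
  byte[15]=0xC1 cont=1 payload=0x41=65: acc |= 65<<7 -> acc=8411 shift=14
  byte[16]=0x3E cont=0 payload=0x3E=62: acc |= 62<<14 -> acc=1024219 shift=21 [end]
Varint 6: bytes[14:17] = DB C1 3E -> value 1024219 (3 byte(s))

Answer: 3 2 3 2 4 3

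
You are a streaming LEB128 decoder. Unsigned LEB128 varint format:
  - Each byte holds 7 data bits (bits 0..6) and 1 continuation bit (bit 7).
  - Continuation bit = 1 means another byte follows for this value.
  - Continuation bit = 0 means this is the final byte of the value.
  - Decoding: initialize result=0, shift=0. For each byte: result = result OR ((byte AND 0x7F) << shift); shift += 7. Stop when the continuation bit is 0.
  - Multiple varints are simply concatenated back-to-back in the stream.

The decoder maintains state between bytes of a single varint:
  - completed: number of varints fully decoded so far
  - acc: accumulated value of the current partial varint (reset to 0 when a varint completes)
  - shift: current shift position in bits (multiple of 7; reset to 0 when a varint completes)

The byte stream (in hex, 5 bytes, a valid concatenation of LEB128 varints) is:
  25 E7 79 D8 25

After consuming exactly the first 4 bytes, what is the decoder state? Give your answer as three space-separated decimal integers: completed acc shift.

byte[0]=0x25 cont=0 payload=0x25: varint #1 complete (value=37); reset -> completed=1 acc=0 shift=0
byte[1]=0xE7 cont=1 payload=0x67: acc |= 103<<0 -> completed=1 acc=103 shift=7
byte[2]=0x79 cont=0 payload=0x79: varint #2 complete (value=15591); reset -> completed=2 acc=0 shift=0
byte[3]=0xD8 cont=1 payload=0x58: acc |= 88<<0 -> completed=2 acc=88 shift=7

Answer: 2 88 7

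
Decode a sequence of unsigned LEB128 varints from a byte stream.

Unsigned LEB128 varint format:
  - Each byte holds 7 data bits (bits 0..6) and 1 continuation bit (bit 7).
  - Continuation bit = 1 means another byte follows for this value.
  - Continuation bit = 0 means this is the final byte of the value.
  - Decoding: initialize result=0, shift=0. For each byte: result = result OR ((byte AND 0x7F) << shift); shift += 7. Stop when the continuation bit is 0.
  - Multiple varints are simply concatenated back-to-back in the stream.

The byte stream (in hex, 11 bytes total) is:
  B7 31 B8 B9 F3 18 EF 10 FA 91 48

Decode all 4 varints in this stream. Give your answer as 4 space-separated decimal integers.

  byte[0]=0xB7 cont=1 payload=0x37=55: acc |= 55<<0 -> acc=55 shift=7
  byte[1]=0x31 cont=0 payload=0x31=49: acc |= 49<<7 -> acc=6327 shift=14 [end]
Varint 1: bytes[0:2] = B7 31 -> value 6327 (2 byte(s))
  byte[2]=0xB8 cont=1 payload=0x38=56: acc |= 56<<0 -> acc=56 shift=7
  byte[3]=0xB9 cont=1 payload=0x39=57: acc |= 57<<7 -> acc=7352 shift=14
  byte[4]=0xF3 cont=1 payload=0x73=115: acc |= 115<<14 -> acc=1891512 shift=21
  byte[5]=0x18 cont=0 payload=0x18=24: acc |= 24<<21 -> acc=52223160 shift=28 [end]
Varint 2: bytes[2:6] = B8 B9 F3 18 -> value 52223160 (4 byte(s))
  byte[6]=0xEF cont=1 payload=0x6F=111: acc |= 111<<0 -> acc=111 shift=7
  byte[7]=0x10 cont=0 payload=0x10=16: acc |= 16<<7 -> acc=2159 shift=14 [end]
Varint 3: bytes[6:8] = EF 10 -> value 2159 (2 byte(s))
  byte[8]=0xFA cont=1 payload=0x7A=122: acc |= 122<<0 -> acc=122 shift=7
  byte[9]=0x91 cont=1 payload=0x11=17: acc |= 17<<7 -> acc=2298 shift=14
  byte[10]=0x48 cont=0 payload=0x48=72: acc |= 72<<14 -> acc=1181946 shift=21 [end]
Varint 4: bytes[8:11] = FA 91 48 -> value 1181946 (3 byte(s))

Answer: 6327 52223160 2159 1181946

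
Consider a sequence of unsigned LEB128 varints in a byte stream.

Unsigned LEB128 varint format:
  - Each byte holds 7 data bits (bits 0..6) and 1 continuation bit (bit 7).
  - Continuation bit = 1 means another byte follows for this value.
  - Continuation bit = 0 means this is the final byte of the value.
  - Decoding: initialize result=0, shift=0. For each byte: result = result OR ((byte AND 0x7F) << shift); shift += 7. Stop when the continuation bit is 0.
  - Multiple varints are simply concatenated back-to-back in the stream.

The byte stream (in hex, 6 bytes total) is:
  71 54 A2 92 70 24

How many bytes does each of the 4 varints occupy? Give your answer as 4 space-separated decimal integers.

Answer: 1 1 3 1

Derivation:
  byte[0]=0x71 cont=0 payload=0x71=113: acc |= 113<<0 -> acc=113 shift=7 [end]
Varint 1: bytes[0:1] = 71 -> value 113 (1 byte(s))
  byte[1]=0x54 cont=0 payload=0x54=84: acc |= 84<<0 -> acc=84 shift=7 [end]
Varint 2: bytes[1:2] = 54 -> value 84 (1 byte(s))
  byte[2]=0xA2 cont=1 payload=0x22=34: acc |= 34<<0 -> acc=34 shift=7
  byte[3]=0x92 cont=1 payload=0x12=18: acc |= 18<<7 -> acc=2338 shift=14
  byte[4]=0x70 cont=0 payload=0x70=112: acc |= 112<<14 -> acc=1837346 shift=21 [end]
Varint 3: bytes[2:5] = A2 92 70 -> value 1837346 (3 byte(s))
  byte[5]=0x24 cont=0 payload=0x24=36: acc |= 36<<0 -> acc=36 shift=7 [end]
Varint 4: bytes[5:6] = 24 -> value 36 (1 byte(s))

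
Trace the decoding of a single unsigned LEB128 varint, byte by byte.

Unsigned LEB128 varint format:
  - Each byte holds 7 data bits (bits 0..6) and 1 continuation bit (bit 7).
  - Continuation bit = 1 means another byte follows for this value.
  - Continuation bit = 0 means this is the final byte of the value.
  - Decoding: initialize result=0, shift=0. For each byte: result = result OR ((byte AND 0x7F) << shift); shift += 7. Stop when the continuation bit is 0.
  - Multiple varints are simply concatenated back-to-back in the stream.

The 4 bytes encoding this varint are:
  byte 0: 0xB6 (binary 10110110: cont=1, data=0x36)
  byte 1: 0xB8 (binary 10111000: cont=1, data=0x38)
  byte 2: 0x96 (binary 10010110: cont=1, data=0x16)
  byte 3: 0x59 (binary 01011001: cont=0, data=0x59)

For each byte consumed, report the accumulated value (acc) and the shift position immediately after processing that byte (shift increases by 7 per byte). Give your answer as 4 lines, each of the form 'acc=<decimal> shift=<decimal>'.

Answer: acc=54 shift=7
acc=7222 shift=14
acc=367670 shift=21
acc=187014198 shift=28

Derivation:
byte 0=0xB6: payload=0x36=54, contrib = 54<<0 = 54; acc -> 54, shift -> 7
byte 1=0xB8: payload=0x38=56, contrib = 56<<7 = 7168; acc -> 7222, shift -> 14
byte 2=0x96: payload=0x16=22, contrib = 22<<14 = 360448; acc -> 367670, shift -> 21
byte 3=0x59: payload=0x59=89, contrib = 89<<21 = 186646528; acc -> 187014198, shift -> 28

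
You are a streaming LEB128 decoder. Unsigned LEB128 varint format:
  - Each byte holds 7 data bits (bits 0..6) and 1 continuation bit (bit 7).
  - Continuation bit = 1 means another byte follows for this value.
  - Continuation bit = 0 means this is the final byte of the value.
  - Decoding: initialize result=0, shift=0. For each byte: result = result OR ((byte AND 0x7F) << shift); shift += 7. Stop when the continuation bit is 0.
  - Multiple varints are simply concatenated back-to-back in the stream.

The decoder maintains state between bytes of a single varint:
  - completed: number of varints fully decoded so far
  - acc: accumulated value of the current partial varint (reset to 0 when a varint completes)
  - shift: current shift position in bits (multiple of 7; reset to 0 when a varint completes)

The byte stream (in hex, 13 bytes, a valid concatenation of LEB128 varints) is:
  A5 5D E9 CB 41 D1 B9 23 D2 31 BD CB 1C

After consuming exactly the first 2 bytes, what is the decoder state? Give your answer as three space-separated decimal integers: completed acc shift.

byte[0]=0xA5 cont=1 payload=0x25: acc |= 37<<0 -> completed=0 acc=37 shift=7
byte[1]=0x5D cont=0 payload=0x5D: varint #1 complete (value=11941); reset -> completed=1 acc=0 shift=0

Answer: 1 0 0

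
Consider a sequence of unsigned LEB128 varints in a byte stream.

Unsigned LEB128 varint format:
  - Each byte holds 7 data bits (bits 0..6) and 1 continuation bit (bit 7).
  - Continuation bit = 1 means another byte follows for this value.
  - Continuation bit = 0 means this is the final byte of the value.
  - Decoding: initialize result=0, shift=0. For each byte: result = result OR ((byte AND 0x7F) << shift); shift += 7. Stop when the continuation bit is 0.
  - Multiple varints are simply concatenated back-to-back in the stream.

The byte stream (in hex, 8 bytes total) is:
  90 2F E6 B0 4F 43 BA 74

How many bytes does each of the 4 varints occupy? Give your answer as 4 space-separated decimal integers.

  byte[0]=0x90 cont=1 payload=0x10=16: acc |= 16<<0 -> acc=16 shift=7
  byte[1]=0x2F cont=0 payload=0x2F=47: acc |= 47<<7 -> acc=6032 shift=14 [end]
Varint 1: bytes[0:2] = 90 2F -> value 6032 (2 byte(s))
  byte[2]=0xE6 cont=1 payload=0x66=102: acc |= 102<<0 -> acc=102 shift=7
  byte[3]=0xB0 cont=1 payload=0x30=48: acc |= 48<<7 -> acc=6246 shift=14
  byte[4]=0x4F cont=0 payload=0x4F=79: acc |= 79<<14 -> acc=1300582 shift=21 [end]
Varint 2: bytes[2:5] = E6 B0 4F -> value 1300582 (3 byte(s))
  byte[5]=0x43 cont=0 payload=0x43=67: acc |= 67<<0 -> acc=67 shift=7 [end]
Varint 3: bytes[5:6] = 43 -> value 67 (1 byte(s))
  byte[6]=0xBA cont=1 payload=0x3A=58: acc |= 58<<0 -> acc=58 shift=7
  byte[7]=0x74 cont=0 payload=0x74=116: acc |= 116<<7 -> acc=14906 shift=14 [end]
Varint 4: bytes[6:8] = BA 74 -> value 14906 (2 byte(s))

Answer: 2 3 1 2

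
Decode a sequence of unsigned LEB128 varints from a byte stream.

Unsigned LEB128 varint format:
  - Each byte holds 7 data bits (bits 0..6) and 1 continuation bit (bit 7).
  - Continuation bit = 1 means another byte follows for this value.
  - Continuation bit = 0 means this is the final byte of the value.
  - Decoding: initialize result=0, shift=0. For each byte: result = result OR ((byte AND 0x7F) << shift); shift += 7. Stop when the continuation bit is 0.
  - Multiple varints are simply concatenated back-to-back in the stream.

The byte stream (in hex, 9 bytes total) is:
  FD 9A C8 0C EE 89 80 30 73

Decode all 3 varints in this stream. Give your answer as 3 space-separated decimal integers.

  byte[0]=0xFD cont=1 payload=0x7D=125: acc |= 125<<0 -> acc=125 shift=7
  byte[1]=0x9A cont=1 payload=0x1A=26: acc |= 26<<7 -> acc=3453 shift=14
  byte[2]=0xC8 cont=1 payload=0x48=72: acc |= 72<<14 -> acc=1183101 shift=21
  byte[3]=0x0C cont=0 payload=0x0C=12: acc |= 12<<21 -> acc=26348925 shift=28 [end]
Varint 1: bytes[0:4] = FD 9A C8 0C -> value 26348925 (4 byte(s))
  byte[4]=0xEE cont=1 payload=0x6E=110: acc |= 110<<0 -> acc=110 shift=7
  byte[5]=0x89 cont=1 payload=0x09=9: acc |= 9<<7 -> acc=1262 shift=14
  byte[6]=0x80 cont=1 payload=0x00=0: acc |= 0<<14 -> acc=1262 shift=21
  byte[7]=0x30 cont=0 payload=0x30=48: acc |= 48<<21 -> acc=100664558 shift=28 [end]
Varint 2: bytes[4:8] = EE 89 80 30 -> value 100664558 (4 byte(s))
  byte[8]=0x73 cont=0 payload=0x73=115: acc |= 115<<0 -> acc=115 shift=7 [end]
Varint 3: bytes[8:9] = 73 -> value 115 (1 byte(s))

Answer: 26348925 100664558 115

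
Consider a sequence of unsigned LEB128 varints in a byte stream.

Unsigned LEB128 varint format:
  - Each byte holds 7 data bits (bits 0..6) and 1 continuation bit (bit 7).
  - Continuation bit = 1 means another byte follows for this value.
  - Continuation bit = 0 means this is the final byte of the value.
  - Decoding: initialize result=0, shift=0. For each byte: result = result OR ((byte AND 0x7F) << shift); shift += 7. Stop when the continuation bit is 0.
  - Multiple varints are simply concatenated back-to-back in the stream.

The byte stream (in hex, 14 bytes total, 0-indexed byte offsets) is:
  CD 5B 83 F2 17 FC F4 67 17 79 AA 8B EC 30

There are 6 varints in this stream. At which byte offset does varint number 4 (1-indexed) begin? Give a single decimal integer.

Answer: 8

Derivation:
  byte[0]=0xCD cont=1 payload=0x4D=77: acc |= 77<<0 -> acc=77 shift=7
  byte[1]=0x5B cont=0 payload=0x5B=91: acc |= 91<<7 -> acc=11725 shift=14 [end]
Varint 1: bytes[0:2] = CD 5B -> value 11725 (2 byte(s))
  byte[2]=0x83 cont=1 payload=0x03=3: acc |= 3<<0 -> acc=3 shift=7
  byte[3]=0xF2 cont=1 payload=0x72=114: acc |= 114<<7 -> acc=14595 shift=14
  byte[4]=0x17 cont=0 payload=0x17=23: acc |= 23<<14 -> acc=391427 shift=21 [end]
Varint 2: bytes[2:5] = 83 F2 17 -> value 391427 (3 byte(s))
  byte[5]=0xFC cont=1 payload=0x7C=124: acc |= 124<<0 -> acc=124 shift=7
  byte[6]=0xF4 cont=1 payload=0x74=116: acc |= 116<<7 -> acc=14972 shift=14
  byte[7]=0x67 cont=0 payload=0x67=103: acc |= 103<<14 -> acc=1702524 shift=21 [end]
Varint 3: bytes[5:8] = FC F4 67 -> value 1702524 (3 byte(s))
  byte[8]=0x17 cont=0 payload=0x17=23: acc |= 23<<0 -> acc=23 shift=7 [end]
Varint 4: bytes[8:9] = 17 -> value 23 (1 byte(s))
  byte[9]=0x79 cont=0 payload=0x79=121: acc |= 121<<0 -> acc=121 shift=7 [end]
Varint 5: bytes[9:10] = 79 -> value 121 (1 byte(s))
  byte[10]=0xAA cont=1 payload=0x2A=42: acc |= 42<<0 -> acc=42 shift=7
  byte[11]=0x8B cont=1 payload=0x0B=11: acc |= 11<<7 -> acc=1450 shift=14
  byte[12]=0xEC cont=1 payload=0x6C=108: acc |= 108<<14 -> acc=1770922 shift=21
  byte[13]=0x30 cont=0 payload=0x30=48: acc |= 48<<21 -> acc=102434218 shift=28 [end]
Varint 6: bytes[10:14] = AA 8B EC 30 -> value 102434218 (4 byte(s))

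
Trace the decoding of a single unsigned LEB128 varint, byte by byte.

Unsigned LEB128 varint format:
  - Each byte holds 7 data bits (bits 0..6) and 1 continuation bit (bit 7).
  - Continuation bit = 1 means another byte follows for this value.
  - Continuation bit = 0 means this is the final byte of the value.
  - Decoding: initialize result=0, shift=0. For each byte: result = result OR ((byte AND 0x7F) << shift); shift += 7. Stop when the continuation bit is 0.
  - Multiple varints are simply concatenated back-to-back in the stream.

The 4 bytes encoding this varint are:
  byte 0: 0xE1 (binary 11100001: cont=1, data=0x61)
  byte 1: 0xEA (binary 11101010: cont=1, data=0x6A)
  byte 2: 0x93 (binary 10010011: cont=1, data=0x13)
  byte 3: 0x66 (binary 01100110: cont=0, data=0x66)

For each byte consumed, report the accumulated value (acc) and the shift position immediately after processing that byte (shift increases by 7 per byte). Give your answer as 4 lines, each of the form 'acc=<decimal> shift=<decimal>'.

Answer: acc=97 shift=7
acc=13665 shift=14
acc=324961 shift=21
acc=214234465 shift=28

Derivation:
byte 0=0xE1: payload=0x61=97, contrib = 97<<0 = 97; acc -> 97, shift -> 7
byte 1=0xEA: payload=0x6A=106, contrib = 106<<7 = 13568; acc -> 13665, shift -> 14
byte 2=0x93: payload=0x13=19, contrib = 19<<14 = 311296; acc -> 324961, shift -> 21
byte 3=0x66: payload=0x66=102, contrib = 102<<21 = 213909504; acc -> 214234465, shift -> 28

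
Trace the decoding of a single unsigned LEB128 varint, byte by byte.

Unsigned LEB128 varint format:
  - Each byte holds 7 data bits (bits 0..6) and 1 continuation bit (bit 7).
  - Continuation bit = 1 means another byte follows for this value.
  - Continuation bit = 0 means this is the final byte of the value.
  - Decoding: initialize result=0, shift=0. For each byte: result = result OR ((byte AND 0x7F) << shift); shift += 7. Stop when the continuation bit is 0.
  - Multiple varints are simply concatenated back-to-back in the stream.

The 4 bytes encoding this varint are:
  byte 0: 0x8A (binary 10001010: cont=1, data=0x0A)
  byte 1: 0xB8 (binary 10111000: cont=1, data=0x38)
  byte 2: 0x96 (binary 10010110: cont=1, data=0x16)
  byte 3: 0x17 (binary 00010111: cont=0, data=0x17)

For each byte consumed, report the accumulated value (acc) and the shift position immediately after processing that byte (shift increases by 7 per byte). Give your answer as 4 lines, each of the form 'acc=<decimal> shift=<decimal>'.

byte 0=0x8A: payload=0x0A=10, contrib = 10<<0 = 10; acc -> 10, shift -> 7
byte 1=0xB8: payload=0x38=56, contrib = 56<<7 = 7168; acc -> 7178, shift -> 14
byte 2=0x96: payload=0x16=22, contrib = 22<<14 = 360448; acc -> 367626, shift -> 21
byte 3=0x17: payload=0x17=23, contrib = 23<<21 = 48234496; acc -> 48602122, shift -> 28

Answer: acc=10 shift=7
acc=7178 shift=14
acc=367626 shift=21
acc=48602122 shift=28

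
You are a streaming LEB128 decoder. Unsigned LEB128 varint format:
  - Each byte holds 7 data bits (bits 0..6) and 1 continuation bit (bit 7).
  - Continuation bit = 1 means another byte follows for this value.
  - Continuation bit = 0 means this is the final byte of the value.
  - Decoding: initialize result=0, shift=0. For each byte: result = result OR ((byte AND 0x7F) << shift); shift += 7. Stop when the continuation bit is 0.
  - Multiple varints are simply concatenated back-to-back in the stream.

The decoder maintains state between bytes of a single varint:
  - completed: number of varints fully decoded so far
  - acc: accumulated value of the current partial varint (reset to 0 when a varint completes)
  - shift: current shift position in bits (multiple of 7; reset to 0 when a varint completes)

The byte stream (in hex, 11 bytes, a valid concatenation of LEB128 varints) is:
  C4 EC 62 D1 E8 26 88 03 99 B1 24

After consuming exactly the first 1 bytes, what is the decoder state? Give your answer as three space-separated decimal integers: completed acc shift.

byte[0]=0xC4 cont=1 payload=0x44: acc |= 68<<0 -> completed=0 acc=68 shift=7

Answer: 0 68 7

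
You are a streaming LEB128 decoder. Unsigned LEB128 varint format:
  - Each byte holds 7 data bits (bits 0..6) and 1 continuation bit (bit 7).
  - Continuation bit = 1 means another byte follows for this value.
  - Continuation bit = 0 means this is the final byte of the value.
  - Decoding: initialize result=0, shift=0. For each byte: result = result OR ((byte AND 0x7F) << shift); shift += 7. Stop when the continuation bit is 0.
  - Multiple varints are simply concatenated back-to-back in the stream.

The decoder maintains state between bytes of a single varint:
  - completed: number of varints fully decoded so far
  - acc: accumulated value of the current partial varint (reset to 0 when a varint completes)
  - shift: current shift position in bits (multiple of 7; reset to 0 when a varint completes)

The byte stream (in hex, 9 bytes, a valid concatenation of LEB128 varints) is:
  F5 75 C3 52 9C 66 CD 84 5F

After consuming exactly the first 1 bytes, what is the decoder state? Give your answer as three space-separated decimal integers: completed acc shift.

byte[0]=0xF5 cont=1 payload=0x75: acc |= 117<<0 -> completed=0 acc=117 shift=7

Answer: 0 117 7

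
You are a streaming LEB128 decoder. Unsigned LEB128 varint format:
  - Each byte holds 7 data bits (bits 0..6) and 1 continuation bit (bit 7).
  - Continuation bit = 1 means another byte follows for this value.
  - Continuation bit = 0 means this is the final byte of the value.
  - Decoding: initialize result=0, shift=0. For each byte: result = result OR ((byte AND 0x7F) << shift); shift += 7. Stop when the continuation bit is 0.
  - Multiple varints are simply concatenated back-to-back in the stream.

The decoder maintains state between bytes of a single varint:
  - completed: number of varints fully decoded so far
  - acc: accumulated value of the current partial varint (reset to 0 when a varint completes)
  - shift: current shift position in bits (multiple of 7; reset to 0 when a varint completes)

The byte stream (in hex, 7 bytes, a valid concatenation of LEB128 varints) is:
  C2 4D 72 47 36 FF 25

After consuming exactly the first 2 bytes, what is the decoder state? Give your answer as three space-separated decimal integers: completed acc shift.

byte[0]=0xC2 cont=1 payload=0x42: acc |= 66<<0 -> completed=0 acc=66 shift=7
byte[1]=0x4D cont=0 payload=0x4D: varint #1 complete (value=9922); reset -> completed=1 acc=0 shift=0

Answer: 1 0 0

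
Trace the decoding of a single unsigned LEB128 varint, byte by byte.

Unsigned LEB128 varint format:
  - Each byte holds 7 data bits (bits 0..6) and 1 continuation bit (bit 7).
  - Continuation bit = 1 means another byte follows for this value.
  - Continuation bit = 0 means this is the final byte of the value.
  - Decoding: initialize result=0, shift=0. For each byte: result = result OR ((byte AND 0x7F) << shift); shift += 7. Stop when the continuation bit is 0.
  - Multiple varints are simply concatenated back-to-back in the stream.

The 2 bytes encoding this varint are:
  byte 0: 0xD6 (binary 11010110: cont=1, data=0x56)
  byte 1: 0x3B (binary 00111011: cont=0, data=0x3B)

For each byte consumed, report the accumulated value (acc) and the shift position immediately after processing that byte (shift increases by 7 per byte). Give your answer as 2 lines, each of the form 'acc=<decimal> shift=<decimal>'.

byte 0=0xD6: payload=0x56=86, contrib = 86<<0 = 86; acc -> 86, shift -> 7
byte 1=0x3B: payload=0x3B=59, contrib = 59<<7 = 7552; acc -> 7638, shift -> 14

Answer: acc=86 shift=7
acc=7638 shift=14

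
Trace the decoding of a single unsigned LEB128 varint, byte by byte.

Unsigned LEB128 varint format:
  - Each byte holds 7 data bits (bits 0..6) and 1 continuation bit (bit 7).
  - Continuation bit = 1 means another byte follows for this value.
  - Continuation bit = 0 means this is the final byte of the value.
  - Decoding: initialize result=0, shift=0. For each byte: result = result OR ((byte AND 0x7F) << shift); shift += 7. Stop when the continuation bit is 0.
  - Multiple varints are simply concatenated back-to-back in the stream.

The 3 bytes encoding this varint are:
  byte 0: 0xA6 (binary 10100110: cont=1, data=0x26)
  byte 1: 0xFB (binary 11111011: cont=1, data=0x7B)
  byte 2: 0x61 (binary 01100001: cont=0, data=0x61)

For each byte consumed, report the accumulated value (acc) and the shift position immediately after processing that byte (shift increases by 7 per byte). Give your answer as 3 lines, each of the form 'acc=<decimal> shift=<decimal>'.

Answer: acc=38 shift=7
acc=15782 shift=14
acc=1605030 shift=21

Derivation:
byte 0=0xA6: payload=0x26=38, contrib = 38<<0 = 38; acc -> 38, shift -> 7
byte 1=0xFB: payload=0x7B=123, contrib = 123<<7 = 15744; acc -> 15782, shift -> 14
byte 2=0x61: payload=0x61=97, contrib = 97<<14 = 1589248; acc -> 1605030, shift -> 21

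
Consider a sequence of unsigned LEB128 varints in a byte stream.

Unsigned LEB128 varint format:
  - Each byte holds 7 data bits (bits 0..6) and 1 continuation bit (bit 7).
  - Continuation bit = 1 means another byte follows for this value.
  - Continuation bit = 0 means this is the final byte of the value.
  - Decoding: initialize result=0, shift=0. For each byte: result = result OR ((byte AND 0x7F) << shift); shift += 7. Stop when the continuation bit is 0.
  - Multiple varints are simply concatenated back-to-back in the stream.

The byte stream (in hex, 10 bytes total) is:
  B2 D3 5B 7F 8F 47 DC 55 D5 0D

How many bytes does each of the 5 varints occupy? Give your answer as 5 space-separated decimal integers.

  byte[0]=0xB2 cont=1 payload=0x32=50: acc |= 50<<0 -> acc=50 shift=7
  byte[1]=0xD3 cont=1 payload=0x53=83: acc |= 83<<7 -> acc=10674 shift=14
  byte[2]=0x5B cont=0 payload=0x5B=91: acc |= 91<<14 -> acc=1501618 shift=21 [end]
Varint 1: bytes[0:3] = B2 D3 5B -> value 1501618 (3 byte(s))
  byte[3]=0x7F cont=0 payload=0x7F=127: acc |= 127<<0 -> acc=127 shift=7 [end]
Varint 2: bytes[3:4] = 7F -> value 127 (1 byte(s))
  byte[4]=0x8F cont=1 payload=0x0F=15: acc |= 15<<0 -> acc=15 shift=7
  byte[5]=0x47 cont=0 payload=0x47=71: acc |= 71<<7 -> acc=9103 shift=14 [end]
Varint 3: bytes[4:6] = 8F 47 -> value 9103 (2 byte(s))
  byte[6]=0xDC cont=1 payload=0x5C=92: acc |= 92<<0 -> acc=92 shift=7
  byte[7]=0x55 cont=0 payload=0x55=85: acc |= 85<<7 -> acc=10972 shift=14 [end]
Varint 4: bytes[6:8] = DC 55 -> value 10972 (2 byte(s))
  byte[8]=0xD5 cont=1 payload=0x55=85: acc |= 85<<0 -> acc=85 shift=7
  byte[9]=0x0D cont=0 payload=0x0D=13: acc |= 13<<7 -> acc=1749 shift=14 [end]
Varint 5: bytes[8:10] = D5 0D -> value 1749 (2 byte(s))

Answer: 3 1 2 2 2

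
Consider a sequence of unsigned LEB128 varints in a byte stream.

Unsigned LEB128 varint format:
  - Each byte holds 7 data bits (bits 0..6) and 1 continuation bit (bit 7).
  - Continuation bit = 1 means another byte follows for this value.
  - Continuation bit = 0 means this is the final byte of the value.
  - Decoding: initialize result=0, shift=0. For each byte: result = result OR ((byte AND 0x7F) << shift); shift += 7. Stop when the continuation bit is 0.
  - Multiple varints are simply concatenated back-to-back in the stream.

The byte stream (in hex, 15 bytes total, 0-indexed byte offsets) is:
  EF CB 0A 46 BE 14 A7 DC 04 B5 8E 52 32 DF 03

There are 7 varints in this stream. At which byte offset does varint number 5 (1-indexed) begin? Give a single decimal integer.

Answer: 9

Derivation:
  byte[0]=0xEF cont=1 payload=0x6F=111: acc |= 111<<0 -> acc=111 shift=7
  byte[1]=0xCB cont=1 payload=0x4B=75: acc |= 75<<7 -> acc=9711 shift=14
  byte[2]=0x0A cont=0 payload=0x0A=10: acc |= 10<<14 -> acc=173551 shift=21 [end]
Varint 1: bytes[0:3] = EF CB 0A -> value 173551 (3 byte(s))
  byte[3]=0x46 cont=0 payload=0x46=70: acc |= 70<<0 -> acc=70 shift=7 [end]
Varint 2: bytes[3:4] = 46 -> value 70 (1 byte(s))
  byte[4]=0xBE cont=1 payload=0x3E=62: acc |= 62<<0 -> acc=62 shift=7
  byte[5]=0x14 cont=0 payload=0x14=20: acc |= 20<<7 -> acc=2622 shift=14 [end]
Varint 3: bytes[4:6] = BE 14 -> value 2622 (2 byte(s))
  byte[6]=0xA7 cont=1 payload=0x27=39: acc |= 39<<0 -> acc=39 shift=7
  byte[7]=0xDC cont=1 payload=0x5C=92: acc |= 92<<7 -> acc=11815 shift=14
  byte[8]=0x04 cont=0 payload=0x04=4: acc |= 4<<14 -> acc=77351 shift=21 [end]
Varint 4: bytes[6:9] = A7 DC 04 -> value 77351 (3 byte(s))
  byte[9]=0xB5 cont=1 payload=0x35=53: acc |= 53<<0 -> acc=53 shift=7
  byte[10]=0x8E cont=1 payload=0x0E=14: acc |= 14<<7 -> acc=1845 shift=14
  byte[11]=0x52 cont=0 payload=0x52=82: acc |= 82<<14 -> acc=1345333 shift=21 [end]
Varint 5: bytes[9:12] = B5 8E 52 -> value 1345333 (3 byte(s))
  byte[12]=0x32 cont=0 payload=0x32=50: acc |= 50<<0 -> acc=50 shift=7 [end]
Varint 6: bytes[12:13] = 32 -> value 50 (1 byte(s))
  byte[13]=0xDF cont=1 payload=0x5F=95: acc |= 95<<0 -> acc=95 shift=7
  byte[14]=0x03 cont=0 payload=0x03=3: acc |= 3<<7 -> acc=479 shift=14 [end]
Varint 7: bytes[13:15] = DF 03 -> value 479 (2 byte(s))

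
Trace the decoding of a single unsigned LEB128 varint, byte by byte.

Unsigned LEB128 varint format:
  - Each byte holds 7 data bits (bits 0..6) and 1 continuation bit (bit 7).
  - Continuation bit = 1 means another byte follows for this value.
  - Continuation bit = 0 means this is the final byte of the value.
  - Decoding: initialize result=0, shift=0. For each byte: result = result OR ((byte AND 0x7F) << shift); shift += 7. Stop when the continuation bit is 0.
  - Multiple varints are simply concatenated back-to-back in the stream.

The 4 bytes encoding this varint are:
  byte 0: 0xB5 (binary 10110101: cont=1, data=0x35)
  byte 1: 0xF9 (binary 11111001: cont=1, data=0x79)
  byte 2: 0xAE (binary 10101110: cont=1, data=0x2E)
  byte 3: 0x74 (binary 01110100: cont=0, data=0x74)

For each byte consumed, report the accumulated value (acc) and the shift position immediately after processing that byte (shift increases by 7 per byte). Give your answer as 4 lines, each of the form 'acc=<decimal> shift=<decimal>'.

byte 0=0xB5: payload=0x35=53, contrib = 53<<0 = 53; acc -> 53, shift -> 7
byte 1=0xF9: payload=0x79=121, contrib = 121<<7 = 15488; acc -> 15541, shift -> 14
byte 2=0xAE: payload=0x2E=46, contrib = 46<<14 = 753664; acc -> 769205, shift -> 21
byte 3=0x74: payload=0x74=116, contrib = 116<<21 = 243269632; acc -> 244038837, shift -> 28

Answer: acc=53 shift=7
acc=15541 shift=14
acc=769205 shift=21
acc=244038837 shift=28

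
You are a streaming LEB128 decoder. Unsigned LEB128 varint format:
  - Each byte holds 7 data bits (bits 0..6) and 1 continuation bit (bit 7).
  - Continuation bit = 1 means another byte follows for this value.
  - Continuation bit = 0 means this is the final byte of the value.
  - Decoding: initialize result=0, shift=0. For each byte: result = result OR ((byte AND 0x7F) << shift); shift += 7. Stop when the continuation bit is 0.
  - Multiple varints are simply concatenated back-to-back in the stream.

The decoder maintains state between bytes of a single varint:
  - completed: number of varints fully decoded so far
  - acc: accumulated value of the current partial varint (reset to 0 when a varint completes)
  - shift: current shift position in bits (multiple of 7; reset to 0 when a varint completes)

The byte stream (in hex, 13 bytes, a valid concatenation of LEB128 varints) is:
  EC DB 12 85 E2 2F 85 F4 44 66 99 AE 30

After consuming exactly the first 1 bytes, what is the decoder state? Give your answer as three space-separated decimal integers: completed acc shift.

byte[0]=0xEC cont=1 payload=0x6C: acc |= 108<<0 -> completed=0 acc=108 shift=7

Answer: 0 108 7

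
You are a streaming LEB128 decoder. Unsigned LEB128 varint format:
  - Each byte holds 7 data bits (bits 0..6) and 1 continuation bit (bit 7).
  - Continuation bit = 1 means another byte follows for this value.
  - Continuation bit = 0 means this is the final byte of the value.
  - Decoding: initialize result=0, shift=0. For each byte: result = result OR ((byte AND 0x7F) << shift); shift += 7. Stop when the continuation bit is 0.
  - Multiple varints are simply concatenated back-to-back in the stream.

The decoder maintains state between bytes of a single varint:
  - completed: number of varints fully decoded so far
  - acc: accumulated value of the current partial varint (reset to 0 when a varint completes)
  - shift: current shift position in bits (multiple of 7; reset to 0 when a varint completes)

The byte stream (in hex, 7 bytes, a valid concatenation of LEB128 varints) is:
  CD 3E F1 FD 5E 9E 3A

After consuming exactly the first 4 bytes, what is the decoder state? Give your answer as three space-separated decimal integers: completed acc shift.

byte[0]=0xCD cont=1 payload=0x4D: acc |= 77<<0 -> completed=0 acc=77 shift=7
byte[1]=0x3E cont=0 payload=0x3E: varint #1 complete (value=8013); reset -> completed=1 acc=0 shift=0
byte[2]=0xF1 cont=1 payload=0x71: acc |= 113<<0 -> completed=1 acc=113 shift=7
byte[3]=0xFD cont=1 payload=0x7D: acc |= 125<<7 -> completed=1 acc=16113 shift=14

Answer: 1 16113 14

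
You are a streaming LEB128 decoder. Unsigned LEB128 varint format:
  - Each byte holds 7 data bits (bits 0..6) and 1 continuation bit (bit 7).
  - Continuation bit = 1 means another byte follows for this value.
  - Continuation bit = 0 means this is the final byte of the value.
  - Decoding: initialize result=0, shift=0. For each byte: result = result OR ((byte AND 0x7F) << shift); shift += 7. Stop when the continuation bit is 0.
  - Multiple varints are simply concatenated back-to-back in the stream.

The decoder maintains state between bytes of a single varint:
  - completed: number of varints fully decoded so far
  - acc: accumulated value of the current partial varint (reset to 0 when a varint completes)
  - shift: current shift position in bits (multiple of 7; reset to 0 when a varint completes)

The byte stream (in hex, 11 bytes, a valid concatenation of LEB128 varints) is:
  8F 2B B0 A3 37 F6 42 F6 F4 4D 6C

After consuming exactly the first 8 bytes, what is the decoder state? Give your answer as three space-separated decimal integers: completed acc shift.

Answer: 3 118 7

Derivation:
byte[0]=0x8F cont=1 payload=0x0F: acc |= 15<<0 -> completed=0 acc=15 shift=7
byte[1]=0x2B cont=0 payload=0x2B: varint #1 complete (value=5519); reset -> completed=1 acc=0 shift=0
byte[2]=0xB0 cont=1 payload=0x30: acc |= 48<<0 -> completed=1 acc=48 shift=7
byte[3]=0xA3 cont=1 payload=0x23: acc |= 35<<7 -> completed=1 acc=4528 shift=14
byte[4]=0x37 cont=0 payload=0x37: varint #2 complete (value=905648); reset -> completed=2 acc=0 shift=0
byte[5]=0xF6 cont=1 payload=0x76: acc |= 118<<0 -> completed=2 acc=118 shift=7
byte[6]=0x42 cont=0 payload=0x42: varint #3 complete (value=8566); reset -> completed=3 acc=0 shift=0
byte[7]=0xF6 cont=1 payload=0x76: acc |= 118<<0 -> completed=3 acc=118 shift=7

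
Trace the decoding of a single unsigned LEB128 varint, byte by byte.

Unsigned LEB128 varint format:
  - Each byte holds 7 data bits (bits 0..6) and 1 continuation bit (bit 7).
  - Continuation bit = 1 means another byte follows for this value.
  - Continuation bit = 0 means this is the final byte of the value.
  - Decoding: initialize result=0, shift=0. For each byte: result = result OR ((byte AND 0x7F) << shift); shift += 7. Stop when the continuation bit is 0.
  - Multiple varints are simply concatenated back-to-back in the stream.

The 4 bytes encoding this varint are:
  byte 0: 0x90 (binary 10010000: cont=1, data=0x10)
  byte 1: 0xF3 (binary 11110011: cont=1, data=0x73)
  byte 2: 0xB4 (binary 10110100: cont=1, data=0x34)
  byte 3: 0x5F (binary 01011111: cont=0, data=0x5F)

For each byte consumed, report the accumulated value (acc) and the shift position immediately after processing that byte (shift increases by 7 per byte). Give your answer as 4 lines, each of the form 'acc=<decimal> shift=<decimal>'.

Answer: acc=16 shift=7
acc=14736 shift=14
acc=866704 shift=21
acc=200096144 shift=28

Derivation:
byte 0=0x90: payload=0x10=16, contrib = 16<<0 = 16; acc -> 16, shift -> 7
byte 1=0xF3: payload=0x73=115, contrib = 115<<7 = 14720; acc -> 14736, shift -> 14
byte 2=0xB4: payload=0x34=52, contrib = 52<<14 = 851968; acc -> 866704, shift -> 21
byte 3=0x5F: payload=0x5F=95, contrib = 95<<21 = 199229440; acc -> 200096144, shift -> 28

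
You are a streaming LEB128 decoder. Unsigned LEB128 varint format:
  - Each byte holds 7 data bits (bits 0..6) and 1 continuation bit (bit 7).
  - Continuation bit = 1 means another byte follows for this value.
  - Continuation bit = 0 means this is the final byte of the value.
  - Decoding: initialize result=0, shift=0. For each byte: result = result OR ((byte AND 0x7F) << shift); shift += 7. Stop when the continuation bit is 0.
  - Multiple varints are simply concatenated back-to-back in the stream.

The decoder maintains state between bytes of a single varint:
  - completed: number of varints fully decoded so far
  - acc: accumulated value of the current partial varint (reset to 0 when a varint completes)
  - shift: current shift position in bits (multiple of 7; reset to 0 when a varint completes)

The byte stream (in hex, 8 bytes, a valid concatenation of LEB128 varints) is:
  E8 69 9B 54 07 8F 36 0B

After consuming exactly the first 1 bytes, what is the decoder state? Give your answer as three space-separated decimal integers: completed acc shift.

Answer: 0 104 7

Derivation:
byte[0]=0xE8 cont=1 payload=0x68: acc |= 104<<0 -> completed=0 acc=104 shift=7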